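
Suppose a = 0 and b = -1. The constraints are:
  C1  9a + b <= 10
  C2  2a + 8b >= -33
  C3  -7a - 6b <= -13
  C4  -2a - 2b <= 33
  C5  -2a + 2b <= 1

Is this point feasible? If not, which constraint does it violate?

not feasible — violates C3

Constraint C3: -7a - 6b = 6, which is not ≤ -13. All other constraints are satisfied.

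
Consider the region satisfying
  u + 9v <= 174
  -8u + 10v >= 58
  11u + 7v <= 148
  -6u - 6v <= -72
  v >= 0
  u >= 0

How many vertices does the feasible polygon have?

5

Of the 15 pairwise boundary intersections, those satisfying every inequality are:
  (57/46, 883/46)
  (0, 58/3)
  (537/83, 911/83)
  (31/9, 77/9)
  (0, 12)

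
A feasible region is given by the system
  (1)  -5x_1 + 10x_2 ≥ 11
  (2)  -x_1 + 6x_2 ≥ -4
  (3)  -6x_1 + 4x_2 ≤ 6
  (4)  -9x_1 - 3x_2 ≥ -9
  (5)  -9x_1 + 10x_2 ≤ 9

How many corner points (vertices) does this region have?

3

The feasible vertices (each the meet of two boundaries and inside every other half-plane) are:
  (19/35, 48/35)
  (1/2, 27/20)
  (7/13, 18/13)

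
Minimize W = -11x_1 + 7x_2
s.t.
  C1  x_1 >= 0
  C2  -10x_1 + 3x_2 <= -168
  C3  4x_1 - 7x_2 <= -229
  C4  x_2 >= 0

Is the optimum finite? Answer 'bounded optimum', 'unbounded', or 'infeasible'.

unbounded

From the feasible point (1863/58, 1481/29), moving in the direction (7, 4) keeps every constraint satisfied while W decreases without bound.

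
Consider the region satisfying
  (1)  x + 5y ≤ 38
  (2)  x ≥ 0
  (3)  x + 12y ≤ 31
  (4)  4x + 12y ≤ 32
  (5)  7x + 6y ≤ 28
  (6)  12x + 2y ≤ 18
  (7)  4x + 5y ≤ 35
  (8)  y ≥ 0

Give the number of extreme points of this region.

Intersecting each pair of boundary lines and keeping only the points that satisfy every inequality leaves:
  (0, 31/12)
  (0, 0)
  (1/3, 23/9)
  (19/17, 39/17)
  (3/2, 0)

5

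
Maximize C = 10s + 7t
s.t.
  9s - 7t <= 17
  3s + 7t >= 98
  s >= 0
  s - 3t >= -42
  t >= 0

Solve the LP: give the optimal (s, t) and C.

s = 69/4, t = 79/4, maximum C = 1243/4

Corner points and C = 10s + 7t:
  (115/12, 277/28) → C = 1981/12
  (69/4, 79/4) → C = 1243/4
  (0, 14) → C = 98

The optimum lies where 9s - 7t = 17 and s - 3t = -42.
Solving simultaneously gives s = 69/4, t = 79/4.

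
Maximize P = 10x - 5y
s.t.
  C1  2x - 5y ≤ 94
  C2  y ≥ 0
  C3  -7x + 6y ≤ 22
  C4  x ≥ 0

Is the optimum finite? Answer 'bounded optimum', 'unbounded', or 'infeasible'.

unbounded

From the feasible point (47, 0), moving in the direction (6, 7) keeps every constraint satisfied while P increases without bound.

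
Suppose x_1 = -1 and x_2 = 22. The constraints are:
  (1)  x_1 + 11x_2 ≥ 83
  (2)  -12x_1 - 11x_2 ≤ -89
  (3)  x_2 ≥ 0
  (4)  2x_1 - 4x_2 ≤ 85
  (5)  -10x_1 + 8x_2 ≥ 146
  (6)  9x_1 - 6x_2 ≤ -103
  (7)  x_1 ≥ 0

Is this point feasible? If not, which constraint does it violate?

not feasible — violates (7)

Constraint (7): x_1 = -1, which is not ≥ 0. All other constraints are satisfied.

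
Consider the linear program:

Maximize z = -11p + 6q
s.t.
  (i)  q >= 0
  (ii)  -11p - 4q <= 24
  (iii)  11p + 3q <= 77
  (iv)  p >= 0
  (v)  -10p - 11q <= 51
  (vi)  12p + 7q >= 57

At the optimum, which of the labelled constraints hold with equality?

(iii) and (iv)

Feasible corners and z = -11p + 6q:
  (7, 0) → z = -77
  (19/4, 0) → z = -209/4
  (0, 77/3) → z = 154
  (0, 57/7) → z = 342/7

The maximum is at (0, 77/3). Substituting into each constraint, equality holds for (iii) and (iv); the remaining constraints have slack.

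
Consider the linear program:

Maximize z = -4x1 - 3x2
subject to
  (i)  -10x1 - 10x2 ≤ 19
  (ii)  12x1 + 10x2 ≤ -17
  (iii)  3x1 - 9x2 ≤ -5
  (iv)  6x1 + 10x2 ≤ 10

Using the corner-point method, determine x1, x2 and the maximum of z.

Feasible corners and z = -4x1 - 3x2:
  (-221/120, -7/120) → z = 181/24
  (-29/4, 107/20) → z = 259/20
  (-203/138, 3/46) → z = 785/138
  (-9/2, 37/10) → z = 69/10

The binding constraints are -10x1 - 10x2 = 19 and 6x1 + 10x2 = 10.
Solving simultaneously gives x1 = -29/4, x2 = 107/20.

x1 = -29/4, x2 = 107/20, maximum z = 259/20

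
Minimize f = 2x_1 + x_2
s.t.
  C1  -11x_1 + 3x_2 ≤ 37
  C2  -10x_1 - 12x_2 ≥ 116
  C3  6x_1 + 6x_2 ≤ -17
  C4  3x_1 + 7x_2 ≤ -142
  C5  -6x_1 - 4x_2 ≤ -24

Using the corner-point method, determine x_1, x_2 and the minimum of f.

x_1 = 368/15, x_2 = -154/5, minimum f = 274/15

Extreme points and f = 2x_1 + x_2:
  (41, -263/6) → f = 229/6
  (446/17, -536/17) → f = 356/17
  (368/15, -154/5) → f = 274/15
The feasible region is unbounded (it extends along (2, -3), (1, -1)), but f strictly increases along every unbounded feasible direction, so there is no improving ray and the minimum is attained at a vertex.

At the optimal vertex, 3x_1 + 7x_2 = -142 and -6x_1 - 4x_2 = -24.
Solving simultaneously gives x_1 = 368/15, x_2 = -154/5.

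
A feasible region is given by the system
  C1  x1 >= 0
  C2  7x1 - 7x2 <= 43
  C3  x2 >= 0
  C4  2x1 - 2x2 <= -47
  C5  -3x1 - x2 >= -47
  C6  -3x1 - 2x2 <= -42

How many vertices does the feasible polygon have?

3

The feasible vertices (each the meet of two boundaries and inside every other half-plane) are:
  (0, 47/2)
  (0, 47)
  (47/8, 235/8)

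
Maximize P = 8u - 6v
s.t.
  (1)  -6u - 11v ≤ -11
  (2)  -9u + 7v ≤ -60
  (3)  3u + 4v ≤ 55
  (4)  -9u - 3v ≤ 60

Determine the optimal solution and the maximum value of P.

Extreme points and P = 8u - 6v:
  (737/141, -87/47) → P = 7462/141
  (187/3, -33) → P = 2090/3
  (625/57, 105/19) → P = 3110/57

u = 187/3, v = -33, maximum P = 2090/3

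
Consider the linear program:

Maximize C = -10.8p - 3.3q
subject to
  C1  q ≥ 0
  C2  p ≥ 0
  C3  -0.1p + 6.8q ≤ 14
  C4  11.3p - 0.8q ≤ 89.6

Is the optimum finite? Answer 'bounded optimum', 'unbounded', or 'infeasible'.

bounded optimum

Extreme points and C = -10.8p - 3.3q:
  (0, 0) → C = 0
  (896/113, 0) → C = -48384/565
  (0, 35/17) → C = -231/34
  (15512/1919, 4179/1919) → C = -1813203/19190
The feasible region has finitely many vertices and no improving ray; the maximum is 0 at (0, 0).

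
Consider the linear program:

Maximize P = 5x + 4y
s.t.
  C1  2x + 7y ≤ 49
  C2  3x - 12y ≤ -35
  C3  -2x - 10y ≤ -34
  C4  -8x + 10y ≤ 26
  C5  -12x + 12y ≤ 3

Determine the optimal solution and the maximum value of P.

x = 343/45, y = 217/45, maximum P = 287/5

Corner points and P = 5x + 4y:
  (343/45, 217/45) → P = 287/5
  (21/4, 11/2) → P = 193/4
  (32/9, 137/36) → P = 33

The optimum lies where 2x + 7y = 49 and 3x - 12y = -35.
Solving simultaneously gives x = 343/45, y = 217/45.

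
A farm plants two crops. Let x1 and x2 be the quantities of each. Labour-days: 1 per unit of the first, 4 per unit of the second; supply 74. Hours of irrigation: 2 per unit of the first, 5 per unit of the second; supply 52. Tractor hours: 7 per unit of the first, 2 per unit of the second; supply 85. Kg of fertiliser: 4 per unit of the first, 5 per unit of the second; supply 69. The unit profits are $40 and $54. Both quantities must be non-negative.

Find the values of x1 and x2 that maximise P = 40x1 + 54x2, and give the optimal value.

Extreme points and P = 40x1 + 54x2:
  (0, 0) → P = 0
  (0, 52/5) → P = 2808/5
  (85/7, 0) → P = 3400/7
  (17/2, 7) → P = 718
  (287/27, 143/27) → P = 19202/27

x1 = 17/2, x2 = 7, maximum P = 718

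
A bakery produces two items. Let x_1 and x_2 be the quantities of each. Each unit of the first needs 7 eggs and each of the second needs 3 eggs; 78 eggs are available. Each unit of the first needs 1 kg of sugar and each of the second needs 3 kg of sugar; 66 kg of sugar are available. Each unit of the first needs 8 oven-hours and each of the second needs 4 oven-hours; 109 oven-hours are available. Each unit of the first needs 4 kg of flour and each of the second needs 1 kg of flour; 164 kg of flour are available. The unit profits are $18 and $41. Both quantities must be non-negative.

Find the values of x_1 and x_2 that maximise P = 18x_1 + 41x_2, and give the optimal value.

Vertices and P = 18x_1 + 41x_2:
  (0, 0) → P = 0
  (0, 22) → P = 902
  (78/7, 0) → P = 1404/7
  (2, 64/3) → P = 2732/3

At the optimal vertex, 7x_1 + 3x_2 = 78 and x_1 + 3x_2 = 66.
Solving simultaneously gives x_1 = 2, x_2 = 64/3.

x_1 = 2, x_2 = 64/3, maximum P = 2732/3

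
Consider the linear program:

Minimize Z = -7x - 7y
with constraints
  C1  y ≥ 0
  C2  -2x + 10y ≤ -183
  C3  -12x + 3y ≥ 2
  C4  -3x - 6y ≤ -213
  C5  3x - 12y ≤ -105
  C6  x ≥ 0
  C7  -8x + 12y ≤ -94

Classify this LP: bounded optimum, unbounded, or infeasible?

The boundaries x = 0 and -8x + 12y = -94 meet at (0, -47/6), but that point violates y ≥ 0. Every candidate vertex is excluded by some other constraint, so the feasible region is empty.

infeasible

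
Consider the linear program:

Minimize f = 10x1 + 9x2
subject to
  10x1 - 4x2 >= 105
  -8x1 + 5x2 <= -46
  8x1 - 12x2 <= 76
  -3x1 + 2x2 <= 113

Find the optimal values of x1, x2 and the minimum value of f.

Vertices and f = 10x1 + 9x2:
  (341/18, 190/9) → f = 3415/9
  (239/22, 10/11) → f = 1285/11
  (657, 1042) → f = 15948
The feasible region is unbounded (it extends along (2, 3), (3, 2)), but f strictly increases along every unbounded feasible direction, so there is no improving ray and the minimum is attained at a vertex.

x1 = 239/22, x2 = 10/11, minimum f = 1285/11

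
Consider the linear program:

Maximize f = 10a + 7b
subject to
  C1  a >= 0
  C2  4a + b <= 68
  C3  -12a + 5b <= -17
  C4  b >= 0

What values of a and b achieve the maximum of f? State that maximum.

a = 357/32, b = 187/8, maximum f = 4403/16

The binding constraints are 4a + b = 68 and -12a + 5b = -17.
Solving simultaneously gives a = 357/32, b = 187/8.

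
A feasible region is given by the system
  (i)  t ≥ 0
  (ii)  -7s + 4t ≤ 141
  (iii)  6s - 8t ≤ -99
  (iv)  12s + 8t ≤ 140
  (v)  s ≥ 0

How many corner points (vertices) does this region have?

3

Intersecting each pair of boundary lines and keeping only the points that satisfy every inequality leaves:
  (41/18, 169/12)
  (0, 99/8)
  (0, 35/2)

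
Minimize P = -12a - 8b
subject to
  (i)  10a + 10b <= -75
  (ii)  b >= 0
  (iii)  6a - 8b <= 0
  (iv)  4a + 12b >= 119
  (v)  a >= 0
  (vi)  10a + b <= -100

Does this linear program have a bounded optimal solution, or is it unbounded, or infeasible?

infeasible

The boundaries 10a + 10b = -75 and 4a + 12b = 119 meet at (-209/8, 149/8), but that point violates a ≥ 0. Every candidate vertex is excluded by some other constraint, so the feasible region is empty.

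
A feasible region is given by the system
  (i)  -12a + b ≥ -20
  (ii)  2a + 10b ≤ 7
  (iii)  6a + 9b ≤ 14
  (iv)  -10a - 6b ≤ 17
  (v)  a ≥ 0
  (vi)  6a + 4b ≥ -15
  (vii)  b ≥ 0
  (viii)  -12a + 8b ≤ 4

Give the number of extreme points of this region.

5

Pairwise boundary intersections that survive every other constraint:
  (207/122, 22/61)
  (5/3, 0)
  (2/17, 23/34)
  (0, 0)
  (0, 1/2)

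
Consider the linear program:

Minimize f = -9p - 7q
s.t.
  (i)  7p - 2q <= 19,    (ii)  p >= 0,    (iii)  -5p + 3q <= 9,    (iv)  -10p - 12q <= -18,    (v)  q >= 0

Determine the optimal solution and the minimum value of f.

Feasible corners and f = -9p - 7q:
  (75/11, 158/11) → f = -1781/11
  (19/7, 0) → f = -171/7
  (0, 3) → f = -21
  (0, 3/2) → f = -21/2
  (9/5, 0) → f = -81/5

At the optimal vertex, 7p - 2q = 19 and -5p + 3q = 9.
Solving simultaneously gives p = 75/11, q = 158/11.

p = 75/11, q = 158/11, minimum f = -1781/11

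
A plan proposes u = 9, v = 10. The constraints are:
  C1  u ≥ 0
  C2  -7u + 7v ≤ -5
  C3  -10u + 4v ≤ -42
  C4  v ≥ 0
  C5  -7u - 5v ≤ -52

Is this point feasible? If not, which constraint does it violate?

not feasible — violates C2

Constraint C2: -7u + 7v = 7, which is not ≤ -5. All other constraints are satisfied.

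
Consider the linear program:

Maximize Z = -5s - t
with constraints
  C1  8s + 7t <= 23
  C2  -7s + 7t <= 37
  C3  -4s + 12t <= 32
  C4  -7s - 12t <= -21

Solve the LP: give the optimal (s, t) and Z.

s = -1, t = 7/3, maximum Z = 8/3

Vertices and Z = -5s - t:
  (13/31, 87/31) → Z = -152/31
  (129/47, 7/47) → Z = -652/47
  (-1, 7/3) → Z = 8/3

The optimum lies where -4s + 12t = 32 and -7s - 12t = -21.
Solving simultaneously gives s = -1, t = 7/3.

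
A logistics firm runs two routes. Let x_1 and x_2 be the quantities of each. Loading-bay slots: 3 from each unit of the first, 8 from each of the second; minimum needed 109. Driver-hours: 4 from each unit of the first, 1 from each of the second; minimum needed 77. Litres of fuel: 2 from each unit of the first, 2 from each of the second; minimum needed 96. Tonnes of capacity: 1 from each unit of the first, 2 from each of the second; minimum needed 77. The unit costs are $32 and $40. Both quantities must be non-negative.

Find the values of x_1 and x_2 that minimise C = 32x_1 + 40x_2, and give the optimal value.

Vertices and C = 32x_1 + 40x_2:
  (0, 77) → C = 3080
  (77, 0) → C = 2464
  (29/3, 115/3) → C = 5528/3
  (19, 29) → C = 1768
The feasible region is unbounded (it extends along (0, 1), (1, 0)), but C strictly increases along every unbounded feasible direction, so there is no improving ray and the minimum is attained at a vertex.

The optimum lies where 2x_1 + 2x_2 = 96 and x_1 + 2x_2 = 77.
Solving simultaneously gives x_1 = 19, x_2 = 29.

x_1 = 19, x_2 = 29, minimum C = 1768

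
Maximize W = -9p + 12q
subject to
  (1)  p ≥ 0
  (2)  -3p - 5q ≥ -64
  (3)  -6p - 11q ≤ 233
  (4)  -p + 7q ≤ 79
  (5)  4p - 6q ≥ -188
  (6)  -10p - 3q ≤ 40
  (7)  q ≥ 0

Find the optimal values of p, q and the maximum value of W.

p = 0, q = 79/7, maximum W = 948/7

Feasible corners and W = -9p + 12q:
  (0, 79/7) → W = 948/7
  (0, 0) → W = 0
  (53/26, 301/26) → W = 3135/26
  (64/3, 0) → W = -192

The optimum lies where p = 0 and -p + 7q = 79.
Solving simultaneously gives p = 0, q = 79/7.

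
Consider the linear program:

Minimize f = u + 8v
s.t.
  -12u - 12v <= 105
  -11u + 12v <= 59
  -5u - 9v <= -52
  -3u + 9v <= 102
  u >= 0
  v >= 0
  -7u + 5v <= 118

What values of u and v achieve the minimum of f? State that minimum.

Corner points and f = u + 8v:
  (31/53, 289/53) → f = 2343/53
  (11, 15) → f = 131
  (52/5, 0) → f = 52/5
The feasible region is unbounded (it extends along (3, 1), (1, 0)), but f strictly increases along every unbounded feasible direction, so there is no improving ray and the minimum is attained at a vertex.

u = 52/5, v = 0, minimum f = 52/5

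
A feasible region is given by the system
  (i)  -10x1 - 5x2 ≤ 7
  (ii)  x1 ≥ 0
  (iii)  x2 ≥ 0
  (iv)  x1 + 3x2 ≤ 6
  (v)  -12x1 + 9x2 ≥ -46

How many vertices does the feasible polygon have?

4

Intersecting each pair of boundary lines and keeping only the points that satisfy every inequality leaves:
  (0, 0)
  (0, 2)
  (23/6, 0)
  (64/15, 26/45)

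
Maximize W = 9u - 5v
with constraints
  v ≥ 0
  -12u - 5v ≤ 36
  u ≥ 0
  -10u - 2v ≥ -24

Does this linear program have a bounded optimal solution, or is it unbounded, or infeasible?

bounded optimum

Feasible corners and W = 9u - 5v:
  (0, 0) → W = 0
  (12/5, 0) → W = 108/5
  (0, 12) → W = -60
The feasible region has finitely many vertices and no improving ray; the maximum is 108/5 at (12/5, 0).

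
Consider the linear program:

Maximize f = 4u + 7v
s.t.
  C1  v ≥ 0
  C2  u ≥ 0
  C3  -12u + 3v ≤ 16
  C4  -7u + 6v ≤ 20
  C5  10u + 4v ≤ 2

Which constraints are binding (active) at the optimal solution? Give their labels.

Vertices and f = 4u + 7v:
  (0, 0) → f = 0
  (1/5, 0) → f = 4/5
  (0, 1/2) → f = 7/2

The maximum is at (0, 1/2). Substituting into each constraint, equality holds for C2 and C5; the remaining constraints have slack.

C2 and C5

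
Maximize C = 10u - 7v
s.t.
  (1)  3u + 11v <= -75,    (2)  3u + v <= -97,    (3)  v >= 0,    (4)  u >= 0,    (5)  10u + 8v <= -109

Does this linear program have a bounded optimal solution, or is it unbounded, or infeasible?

infeasible

The boundaries 3u + 11v = -75 and 3u + v = -97 meet at (-496/15, 11/5), but that point violates u ≥ 0. Every candidate vertex is excluded by some other constraint, so the feasible region is empty.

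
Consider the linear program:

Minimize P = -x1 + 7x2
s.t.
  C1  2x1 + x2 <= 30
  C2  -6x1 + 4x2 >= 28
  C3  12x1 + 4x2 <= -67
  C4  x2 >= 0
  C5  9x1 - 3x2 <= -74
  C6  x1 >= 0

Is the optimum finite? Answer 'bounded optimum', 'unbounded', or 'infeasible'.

infeasible

The boundaries 2x1 + x2 = 30 and 12x1 + 4x2 = -67 meet at (-187/4, 247/2), but that point violates x1 ≥ 0. Every candidate vertex is excluded by some other constraint, so the feasible region is empty.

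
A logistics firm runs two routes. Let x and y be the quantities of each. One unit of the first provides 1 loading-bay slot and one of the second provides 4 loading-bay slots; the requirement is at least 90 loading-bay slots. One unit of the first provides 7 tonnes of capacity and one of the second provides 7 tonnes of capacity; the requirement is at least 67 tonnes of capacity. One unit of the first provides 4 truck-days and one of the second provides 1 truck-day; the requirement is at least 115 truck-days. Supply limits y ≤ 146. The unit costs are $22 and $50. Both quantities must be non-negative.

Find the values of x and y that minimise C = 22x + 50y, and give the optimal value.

x = 74/3, y = 49/3, minimum C = 4078/3

Extreme points and C = 22x + 50y:
  (0, 115) → C = 5750
  (0, 146) → C = 7300
  (90, 0) → C = 1980
  (74/3, 49/3) → C = 4078/3
The feasible region is unbounded (it extends along (1, 0)), but C strictly increases along every unbounded feasible direction, so there is no improving ray and the minimum is attained at a vertex.

The binding constraints are x + 4y = 90 and 4x + y = 115.
Solving simultaneously gives x = 74/3, y = 49/3.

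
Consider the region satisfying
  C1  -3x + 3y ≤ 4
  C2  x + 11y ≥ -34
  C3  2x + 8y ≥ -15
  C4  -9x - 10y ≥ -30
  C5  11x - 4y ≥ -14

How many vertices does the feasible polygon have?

4

Of the 10 pairwise boundary intersections, those satisfying every inequality are:
  (50/57, 42/19)
  (-26/21, 2/21)
  (15/2, -15/4)
  (-43/24, -137/96)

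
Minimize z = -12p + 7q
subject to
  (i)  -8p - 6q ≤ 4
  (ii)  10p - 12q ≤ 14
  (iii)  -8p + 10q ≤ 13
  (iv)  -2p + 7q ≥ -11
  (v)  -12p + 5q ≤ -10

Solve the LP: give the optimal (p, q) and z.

Vertices and z = -12p + 7q:
  (74, 121/2) → z = -929/2
  (25/47, -34/47) → z = -538/47
  (33/16, 59/20) → z = -41/10

At the optimal vertex, 10p - 12q = 14 and -8p + 10q = 13.
Solving simultaneously gives p = 74, q = 121/2.

p = 74, q = 121/2, minimum z = -929/2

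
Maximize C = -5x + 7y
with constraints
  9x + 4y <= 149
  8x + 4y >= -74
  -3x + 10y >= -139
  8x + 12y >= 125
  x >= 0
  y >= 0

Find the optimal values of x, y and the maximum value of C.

x = 0, y = 149/4, maximum C = 1043/4

The optimum lies where 9x + 4y = 149 and x = 0.
Solving simultaneously gives x = 0, y = 149/4.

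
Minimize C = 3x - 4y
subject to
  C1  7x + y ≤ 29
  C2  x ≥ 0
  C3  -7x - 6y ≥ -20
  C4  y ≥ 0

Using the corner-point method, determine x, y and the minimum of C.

x = 0, y = 10/3, minimum C = -40/3

Vertices and C = 3x - 4y:
  (0, 10/3) → C = -40/3
  (0, 0) → C = 0
  (20/7, 0) → C = 60/7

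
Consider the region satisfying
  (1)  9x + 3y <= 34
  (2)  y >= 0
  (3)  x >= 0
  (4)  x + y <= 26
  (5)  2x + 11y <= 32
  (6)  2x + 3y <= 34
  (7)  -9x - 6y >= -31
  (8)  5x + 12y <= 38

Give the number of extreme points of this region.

Of the 28 pairwise boundary intersections, those satisfying every inequality are:
  (0, 0)
  (31/9, 0)
  (0, 32/11)
  (34/31, 84/31)
  (24/13, 187/78)

5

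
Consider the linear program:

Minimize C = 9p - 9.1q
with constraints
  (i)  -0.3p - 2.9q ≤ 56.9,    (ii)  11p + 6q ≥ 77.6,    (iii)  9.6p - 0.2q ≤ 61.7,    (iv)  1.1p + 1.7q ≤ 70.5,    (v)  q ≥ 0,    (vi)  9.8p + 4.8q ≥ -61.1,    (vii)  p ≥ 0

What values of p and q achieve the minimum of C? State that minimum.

p = 0, q = 705/17, minimum C = -12831/34

Extreme points and C = 9p - 9.1q:
  (9643/1495, 3313/2990) → C = 62359/1300
  (0, 194/15) → C = -8827/75
  (11899/1654, 60893/1654) → C = -4470353/16540
  (0, 705/17) → C = -12831/34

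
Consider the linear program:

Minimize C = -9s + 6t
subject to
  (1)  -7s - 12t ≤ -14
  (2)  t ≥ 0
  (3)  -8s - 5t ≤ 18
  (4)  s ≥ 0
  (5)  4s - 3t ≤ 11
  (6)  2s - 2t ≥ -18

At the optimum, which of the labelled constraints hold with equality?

(5) and (6)

Corner points and C = -9s + 6t:
  (2, 0) → C = -18
  (0, 7/6) → C = 7
  (11/4, 0) → C = -99/4
  (0, 9) → C = 54
  (38, 47) → C = -60

The minimum is at (38, 47). Substituting into each constraint, equality holds for (5) and (6); the remaining constraints have slack.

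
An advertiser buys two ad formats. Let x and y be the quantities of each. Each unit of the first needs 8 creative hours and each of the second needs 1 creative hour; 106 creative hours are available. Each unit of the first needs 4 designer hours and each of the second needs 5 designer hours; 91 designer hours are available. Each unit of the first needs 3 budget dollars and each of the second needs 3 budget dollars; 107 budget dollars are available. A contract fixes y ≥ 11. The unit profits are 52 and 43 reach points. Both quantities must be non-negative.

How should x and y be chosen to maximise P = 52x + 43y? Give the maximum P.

Feasible corners and P = 52x + 43y:
  (0, 91/5) → P = 3913/5
  (0, 11) → P = 473
  (9, 11) → P = 941

x = 9, y = 11, maximum P = 941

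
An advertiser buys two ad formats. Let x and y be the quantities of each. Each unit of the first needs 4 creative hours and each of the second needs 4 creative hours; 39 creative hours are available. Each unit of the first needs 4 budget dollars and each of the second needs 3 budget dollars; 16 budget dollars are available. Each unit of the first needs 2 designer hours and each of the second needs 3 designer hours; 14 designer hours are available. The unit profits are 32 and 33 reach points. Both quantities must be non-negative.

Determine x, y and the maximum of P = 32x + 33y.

x = 1, y = 4, maximum P = 164

Vertices and P = 32x + 33y:
  (0, 0) → P = 0
  (0, 14/3) → P = 154
  (4, 0) → P = 128
  (1, 4) → P = 164

At the optimal vertex, 4x + 3y = 16 and 2x + 3y = 14.
Solving simultaneously gives x = 1, y = 4.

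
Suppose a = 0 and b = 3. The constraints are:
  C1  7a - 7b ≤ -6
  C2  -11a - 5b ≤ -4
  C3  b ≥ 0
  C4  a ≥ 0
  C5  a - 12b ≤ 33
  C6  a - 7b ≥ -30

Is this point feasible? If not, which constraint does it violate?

C1: -21 ≤ -6 ✓
C2: -15 ≤ -4 ✓
C3: 3 ≥ 0 ✓
C4: 0 ≥ 0 ✓
C5: -36 ≤ 33 ✓
C6: -21 ≥ -30 ✓

feasible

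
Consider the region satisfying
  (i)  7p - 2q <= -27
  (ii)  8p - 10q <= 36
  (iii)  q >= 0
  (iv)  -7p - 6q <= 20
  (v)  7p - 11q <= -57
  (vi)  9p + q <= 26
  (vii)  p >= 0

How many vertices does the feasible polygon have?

Pairwise boundary intersections that survive every other constraint:
  (1, 17)
  (0, 27/2)
  (0, 26)

3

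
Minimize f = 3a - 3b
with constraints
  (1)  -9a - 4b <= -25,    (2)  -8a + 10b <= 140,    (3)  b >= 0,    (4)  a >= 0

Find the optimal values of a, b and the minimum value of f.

a = 0, b = 14, minimum f = -42

Vertices and f = 3a - 3b:
  (25/9, 0) → f = 25/3
  (0, 25/4) → f = -75/4
  (0, 14) → f = -42
The feasible region is unbounded (it extends along (5, 4), (1, 0)), but f strictly increases along every unbounded feasible direction, so there is no improving ray and the minimum is attained at a vertex.

At the optimal vertex, -8a + 10b = 140 and a = 0.
Solving simultaneously gives a = 0, b = 14.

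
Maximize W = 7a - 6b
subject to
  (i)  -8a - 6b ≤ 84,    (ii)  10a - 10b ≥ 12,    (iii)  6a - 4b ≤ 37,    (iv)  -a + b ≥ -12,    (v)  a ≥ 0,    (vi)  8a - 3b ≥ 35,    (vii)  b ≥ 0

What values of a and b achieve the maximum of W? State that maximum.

a = 37/6, b = 0, maximum W = 259/6

Feasible corners and W = 7a - 6b:
  (161/10, 149/10) → W = 233/10
  (157/25, 127/25) → W = 337/25
  (37/6, 0) → W = 259/6
  (35/8, 0) → W = 245/8

The optimum lies where 6a - 4b = 37 and b = 0.
Solving simultaneously gives a = 37/6, b = 0.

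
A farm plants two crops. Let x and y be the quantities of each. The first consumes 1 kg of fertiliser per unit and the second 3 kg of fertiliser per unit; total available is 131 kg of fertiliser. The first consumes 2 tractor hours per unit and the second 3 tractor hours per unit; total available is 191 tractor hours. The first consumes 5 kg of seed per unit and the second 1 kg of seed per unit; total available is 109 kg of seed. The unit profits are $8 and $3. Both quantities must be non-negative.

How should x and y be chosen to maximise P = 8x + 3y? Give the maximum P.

x = 14, y = 39, maximum P = 229

Extreme points and P = 8x + 3y:
  (0, 0) → P = 0
  (0, 131/3) → P = 131
  (109/5, 0) → P = 872/5
  (14, 39) → P = 229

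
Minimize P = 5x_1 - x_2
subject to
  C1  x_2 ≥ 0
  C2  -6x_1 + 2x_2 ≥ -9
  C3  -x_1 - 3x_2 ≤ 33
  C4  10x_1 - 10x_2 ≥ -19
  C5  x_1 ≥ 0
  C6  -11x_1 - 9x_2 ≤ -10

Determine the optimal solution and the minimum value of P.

x_1 = 0, x_2 = 19/10, minimum P = -19/10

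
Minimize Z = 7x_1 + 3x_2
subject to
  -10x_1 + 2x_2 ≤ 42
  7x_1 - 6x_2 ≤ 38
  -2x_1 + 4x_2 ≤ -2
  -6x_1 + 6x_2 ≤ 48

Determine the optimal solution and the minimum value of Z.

x_1 = -164/23, x_2 = -337/23, minimum Z = -2159/23

Corner points and Z = 7x_1 + 3x_2:
  (-164/23, -337/23) → Z = -2159/23
  (-43/9, -26/9) → Z = -379/9
  (35/4, 31/8) → Z = 583/8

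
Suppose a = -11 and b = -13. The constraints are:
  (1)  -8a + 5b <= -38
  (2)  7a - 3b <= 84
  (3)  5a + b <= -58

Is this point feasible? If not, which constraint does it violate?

not feasible — violates (1)

Constraint (1): -8a + 5b = 23, which is not ≤ -38. All other constraints are satisfied.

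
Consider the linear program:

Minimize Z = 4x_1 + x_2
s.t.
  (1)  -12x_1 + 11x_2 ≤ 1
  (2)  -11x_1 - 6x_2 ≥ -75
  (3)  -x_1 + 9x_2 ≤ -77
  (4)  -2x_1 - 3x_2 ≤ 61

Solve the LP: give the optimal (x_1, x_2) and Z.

x_1 = -337/29, x_2 = -365/29, minimum Z = -1713/29

Feasible corners and Z = 4x_1 + x_2:
  (-856/97, -925/97) → Z = -4349/97
  (-337/29, -365/29) → Z = -1713/29
  (379/35, -772/105) → Z = 3776/105
  (197/7, -821/21) → Z = 1543/21

The binding constraints are -12x_1 + 11x_2 = 1 and -2x_1 - 3x_2 = 61.
Solving simultaneously gives x_1 = -337/29, x_2 = -365/29.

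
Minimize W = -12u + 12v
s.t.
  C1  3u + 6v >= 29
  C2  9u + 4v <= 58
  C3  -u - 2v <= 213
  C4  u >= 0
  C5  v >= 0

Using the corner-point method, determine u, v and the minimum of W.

u = 116/21, v = 29/14, minimum W = -290/7

Extreme points and W = -12u + 12v:
  (116/21, 29/14) → W = -290/7
  (0, 29/6) → W = 58
  (0, 29/2) → W = 174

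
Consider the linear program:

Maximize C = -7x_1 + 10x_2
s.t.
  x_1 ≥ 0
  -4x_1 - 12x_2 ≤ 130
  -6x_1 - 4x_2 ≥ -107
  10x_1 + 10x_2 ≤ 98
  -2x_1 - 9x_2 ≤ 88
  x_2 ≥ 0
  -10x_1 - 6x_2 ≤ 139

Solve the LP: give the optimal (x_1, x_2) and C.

Extreme points and C = -7x_1 + 10x_2:
  (0, 49/5) → C = 98
  (0, 0) → C = 0
  (49/5, 0) → C = -343/5

The optimum lies where x_1 = 0 and 10x_1 + 10x_2 = 98.
Solving simultaneously gives x_1 = 0, x_2 = 49/5.

x_1 = 0, x_2 = 49/5, maximum C = 98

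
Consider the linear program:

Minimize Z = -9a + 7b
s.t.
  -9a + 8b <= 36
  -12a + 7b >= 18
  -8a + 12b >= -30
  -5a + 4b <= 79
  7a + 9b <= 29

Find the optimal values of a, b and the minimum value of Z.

Corner points and Z = -9a + 7b:
  (-168/11, -279/22) → Z = 1071/22
  (-92/137, 513/137) → Z = 4419/137
  (-213/44, -63/11) → Z = 153/44
  (41/157, 474/157) → Z = 2949/157

The optimum lies where -12a + 7b = 18 and -8a + 12b = -30.
Solving simultaneously gives a = -213/44, b = -63/11.

a = -213/44, b = -63/11, minimum Z = 153/44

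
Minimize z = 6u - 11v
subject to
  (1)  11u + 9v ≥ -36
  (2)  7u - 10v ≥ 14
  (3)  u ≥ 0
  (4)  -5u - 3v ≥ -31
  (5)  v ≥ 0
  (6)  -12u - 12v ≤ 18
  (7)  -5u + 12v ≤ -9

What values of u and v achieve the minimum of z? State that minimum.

Extreme points and z = 6u - 11v:
  (2, 0) → z = 12
  (39/17, 7/34) → z = 23/2
  (31/5, 0) → z = 186/5
  (133/25, 22/15) → z = 1184/75

u = 39/17, v = 7/34, minimum z = 23/2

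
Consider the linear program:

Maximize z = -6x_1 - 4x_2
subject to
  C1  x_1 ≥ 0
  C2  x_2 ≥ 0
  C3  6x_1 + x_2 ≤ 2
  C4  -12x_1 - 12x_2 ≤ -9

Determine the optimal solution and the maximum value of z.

Vertices and z = -6x_1 - 4x_2:
  (0, 2) → z = -8
  (0, 3/4) → z = -3
  (1/4, 1/2) → z = -7/2

x_1 = 0, x_2 = 3/4, maximum z = -3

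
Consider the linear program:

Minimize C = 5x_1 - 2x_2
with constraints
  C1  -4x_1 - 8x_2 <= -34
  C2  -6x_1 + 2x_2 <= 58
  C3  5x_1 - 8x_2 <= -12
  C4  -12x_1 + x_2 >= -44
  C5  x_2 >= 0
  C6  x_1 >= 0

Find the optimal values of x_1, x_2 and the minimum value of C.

x_1 = 73/9, x_2 = 160/3, minimum C = -595/9

Vertices and C = 5x_1 - 2x_2:
  (22/9, 109/36) → C = 37/6
  (0, 17/4) → C = -17/2
  (73/9, 160/3) → C = -595/9
  (0, 29) → C = -58
  (4, 4) → C = 12

The optimum lies where -6x_1 + 2x_2 = 58 and -12x_1 + x_2 = -44.
Solving simultaneously gives x_1 = 73/9, x_2 = 160/3.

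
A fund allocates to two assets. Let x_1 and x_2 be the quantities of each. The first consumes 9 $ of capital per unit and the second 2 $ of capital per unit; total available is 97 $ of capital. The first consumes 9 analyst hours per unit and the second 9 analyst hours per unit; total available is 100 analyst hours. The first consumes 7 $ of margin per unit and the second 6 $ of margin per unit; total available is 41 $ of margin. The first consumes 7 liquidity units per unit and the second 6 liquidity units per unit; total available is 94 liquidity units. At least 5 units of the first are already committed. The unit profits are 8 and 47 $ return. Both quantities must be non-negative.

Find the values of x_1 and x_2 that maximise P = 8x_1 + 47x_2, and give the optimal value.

Vertices and P = 8x_1 + 47x_2:
  (41/7, 0) → P = 328/7
  (5, 0) → P = 40
  (5, 1) → P = 87

x_1 = 5, x_2 = 1, maximum P = 87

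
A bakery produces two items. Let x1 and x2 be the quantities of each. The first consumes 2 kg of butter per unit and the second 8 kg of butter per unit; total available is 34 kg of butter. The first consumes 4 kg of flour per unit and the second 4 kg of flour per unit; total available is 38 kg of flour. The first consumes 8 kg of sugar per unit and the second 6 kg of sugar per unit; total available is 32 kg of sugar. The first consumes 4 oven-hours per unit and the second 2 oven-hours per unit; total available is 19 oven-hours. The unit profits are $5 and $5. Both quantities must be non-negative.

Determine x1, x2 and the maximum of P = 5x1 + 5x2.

Feasible corners and P = 5x1 + 5x2:
  (0, 0) → P = 0
  (0, 17/4) → P = 85/4
  (4, 0) → P = 20
  (1, 4) → P = 25

x1 = 1, x2 = 4, maximum P = 25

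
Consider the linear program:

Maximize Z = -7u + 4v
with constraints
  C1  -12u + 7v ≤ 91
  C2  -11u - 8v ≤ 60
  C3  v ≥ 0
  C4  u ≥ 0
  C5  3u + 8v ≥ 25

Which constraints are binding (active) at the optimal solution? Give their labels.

C1 and C4

Corner points and Z = -7u + 4v:
  (0, 13) → Z = 52
  (25/3, 0) → Z = -175/3
  (0, 25/8) → Z = 25/2
The feasible region is unbounded (it extends along (7, 12), (1, 0)), but Z strictly decreases along every unbounded feasible direction, so there is no improving ray and the maximum is attained at a vertex.

The maximum is at (0, 13). Substituting into each constraint, equality holds for C1 and C4; the remaining constraints have slack.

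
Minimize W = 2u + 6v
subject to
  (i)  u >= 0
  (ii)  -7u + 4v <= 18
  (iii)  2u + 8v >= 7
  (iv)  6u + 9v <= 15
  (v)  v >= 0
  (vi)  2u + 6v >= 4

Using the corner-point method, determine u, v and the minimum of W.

u = 0, v = 7/8, minimum W = 21/4

Extreme points and W = 2u + 6v:
  (0, 7/8) → W = 21/4
  (0, 5/3) → W = 10
  (19/10, 2/5) → W = 31/5

At the optimal vertex, u = 0 and 2u + 8v = 7.
Solving simultaneously gives u = 0, v = 7/8.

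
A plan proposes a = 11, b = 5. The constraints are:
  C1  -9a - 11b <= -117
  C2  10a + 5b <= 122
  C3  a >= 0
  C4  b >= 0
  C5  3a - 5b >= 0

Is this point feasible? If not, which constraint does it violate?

not feasible — violates C2

Constraint C2: 10a + 5b = 135, which is not ≤ 122. All other constraints are satisfied.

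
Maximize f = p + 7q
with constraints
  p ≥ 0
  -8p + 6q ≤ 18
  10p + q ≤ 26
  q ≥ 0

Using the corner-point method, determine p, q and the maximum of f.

Vertices and f = p + 7q:
  (0, 3) → f = 21
  (0, 0) → f = 0
  (69/34, 97/17) → f = 1427/34
  (13/5, 0) → f = 13/5

The optimum lies where -8p + 6q = 18 and 10p + q = 26.
Solving simultaneously gives p = 69/34, q = 97/17.

p = 69/34, q = 97/17, maximum f = 1427/34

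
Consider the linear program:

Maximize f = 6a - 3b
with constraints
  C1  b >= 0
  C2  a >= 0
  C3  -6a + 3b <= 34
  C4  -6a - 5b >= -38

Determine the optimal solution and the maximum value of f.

Vertices and f = 6a - 3b:
  (0, 0) → f = 0
  (19/3, 0) → f = 38
  (0, 38/5) → f = -114/5

The optimum lies where b = 0 and -6a - 5b = -38.
Solving simultaneously gives a = 19/3, b = 0.

a = 19/3, b = 0, maximum f = 38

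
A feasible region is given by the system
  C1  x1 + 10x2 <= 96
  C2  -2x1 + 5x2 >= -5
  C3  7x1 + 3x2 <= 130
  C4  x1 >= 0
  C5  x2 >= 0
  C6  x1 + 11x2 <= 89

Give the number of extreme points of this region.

5

Pairwise boundary intersections that survive every other constraint:
  (665/41, 225/41)
  (5/2, 0)
  (1163/74, 493/74)
  (0, 0)
  (0, 89/11)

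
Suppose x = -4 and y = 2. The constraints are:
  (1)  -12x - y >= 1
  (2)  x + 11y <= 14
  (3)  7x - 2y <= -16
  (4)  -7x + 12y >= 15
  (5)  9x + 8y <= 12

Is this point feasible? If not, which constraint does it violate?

Constraint (2): x + 11y = 18, which is not ≤ 14. All other constraints are satisfied.

not feasible — violates (2)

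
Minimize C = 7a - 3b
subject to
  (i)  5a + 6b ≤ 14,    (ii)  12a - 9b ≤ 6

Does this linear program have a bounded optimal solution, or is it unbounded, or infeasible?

From the feasible point (18/13, 46/39), moving in the direction (-6, 5) keeps every constraint satisfied while C decreases without bound.

unbounded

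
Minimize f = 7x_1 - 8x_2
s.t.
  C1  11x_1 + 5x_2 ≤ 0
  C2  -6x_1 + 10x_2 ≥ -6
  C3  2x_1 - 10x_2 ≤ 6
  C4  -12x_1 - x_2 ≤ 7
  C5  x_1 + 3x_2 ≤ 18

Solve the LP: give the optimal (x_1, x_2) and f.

Vertices and f = 7x_1 - 8x_2:
  (3/14, -33/70) → f = 369/70
  (-5/7, 11/7) → f = -123/7
  (0, -3/5) → f = 24/5
  (-32/61, -43/61) → f = 120/61

x_1 = -5/7, x_2 = 11/7, minimum f = -123/7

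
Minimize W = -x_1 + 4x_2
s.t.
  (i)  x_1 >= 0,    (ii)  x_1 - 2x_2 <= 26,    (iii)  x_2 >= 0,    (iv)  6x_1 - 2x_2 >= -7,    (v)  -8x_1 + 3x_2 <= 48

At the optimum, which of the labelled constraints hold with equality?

(ii) and (iii)

Feasible corners and W = -x_1 + 4x_2:
  (0, 0) → W = 0
  (0, 7/2) → W = 14
  (26, 0) → W = -26
  (75/2, 116) → W = 853/2
The feasible region is unbounded (it extends along (3, 8), (2, 1)), but W strictly increases along every unbounded feasible direction, so there is no improving ray and the minimum is attained at a vertex.

The minimum is at (26, 0). Substituting into each constraint, equality holds for (ii) and (iii); the remaining constraints have slack.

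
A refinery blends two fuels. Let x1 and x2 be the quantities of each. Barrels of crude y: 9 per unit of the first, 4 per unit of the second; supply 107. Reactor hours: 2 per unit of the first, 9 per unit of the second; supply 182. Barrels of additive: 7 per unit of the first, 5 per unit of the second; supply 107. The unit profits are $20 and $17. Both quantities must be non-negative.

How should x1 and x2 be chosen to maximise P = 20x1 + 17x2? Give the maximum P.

Corner points and P = 20x1 + 17x2:
  (0, 0) → P = 0
  (0, 182/9) → P = 3094/9
  (107/9, 0) → P = 2140/9
  (107/17, 214/17) → P = 5778/17
  (1, 20) → P = 360

The optimum lies where 2x1 + 9x2 = 182 and 7x1 + 5x2 = 107.
Solving simultaneously gives x1 = 1, x2 = 20.

x1 = 1, x2 = 20, maximum P = 360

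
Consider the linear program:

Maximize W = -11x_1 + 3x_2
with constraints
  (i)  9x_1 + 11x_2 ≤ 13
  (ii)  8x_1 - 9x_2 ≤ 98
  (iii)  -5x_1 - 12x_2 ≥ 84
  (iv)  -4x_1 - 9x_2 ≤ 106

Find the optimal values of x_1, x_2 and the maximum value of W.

Extreme points and W = -11x_1 + 3x_2:
  (140/47, -1162/141) → W = -2702/47
  (-2/3, -310/27) → W = -244/9
  (-172, 194/3) → W = 2086

At the optimal vertex, -5x_1 - 12x_2 = 84 and -4x_1 - 9x_2 = 106.
Solving simultaneously gives x_1 = -172, x_2 = 194/3.

x_1 = -172, x_2 = 194/3, maximum W = 2086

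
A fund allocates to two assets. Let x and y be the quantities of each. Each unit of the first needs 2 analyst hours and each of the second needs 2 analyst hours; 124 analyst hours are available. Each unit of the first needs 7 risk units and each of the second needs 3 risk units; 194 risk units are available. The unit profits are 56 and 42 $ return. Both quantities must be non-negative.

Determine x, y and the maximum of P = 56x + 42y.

x = 2, y = 60, maximum P = 2632

Feasible corners and P = 56x + 42y:
  (0, 0) → P = 0
  (0, 62) → P = 2604
  (194/7, 0) → P = 1552
  (2, 60) → P = 2632

At the optimal vertex, 2x + 2y = 124 and 7x + 3y = 194.
Solving simultaneously gives x = 2, y = 60.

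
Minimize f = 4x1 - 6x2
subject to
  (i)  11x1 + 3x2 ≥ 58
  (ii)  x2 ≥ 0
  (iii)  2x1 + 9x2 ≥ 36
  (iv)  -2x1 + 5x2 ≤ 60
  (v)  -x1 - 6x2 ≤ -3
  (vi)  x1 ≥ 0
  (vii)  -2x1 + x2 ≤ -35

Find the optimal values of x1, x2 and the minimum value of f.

x1 = 235/8, x2 = 95/4, minimum f = -25

Extreme points and f = 4x1 - 6x2:
  (18, 0) → f = 72
  (351/20, 1/10) → f = 348/5
  (235/8, 95/4) → f = -25
The feasible region is unbounded (it extends along (5, 2), (1, 0)), but f strictly increases along every unbounded feasible direction, so there is no improving ray and the minimum is attained at a vertex.

The binding constraints are -2x1 + 5x2 = 60 and -2x1 + x2 = -35.
Solving simultaneously gives x1 = 235/8, x2 = 95/4.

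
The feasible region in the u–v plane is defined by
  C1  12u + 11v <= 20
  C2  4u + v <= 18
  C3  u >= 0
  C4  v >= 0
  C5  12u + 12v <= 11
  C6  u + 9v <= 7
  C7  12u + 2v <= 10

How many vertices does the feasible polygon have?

Pairwise boundary intersections that survive every other constraint:
  (0, 0)
  (0, 7/9)
  (5/6, 0)
  (5/32, 73/96)
  (49/60, 1/10)

5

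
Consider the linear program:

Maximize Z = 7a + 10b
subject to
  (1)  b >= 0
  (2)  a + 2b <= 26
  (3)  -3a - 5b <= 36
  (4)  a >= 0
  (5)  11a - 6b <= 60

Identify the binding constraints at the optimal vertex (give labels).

(2) and (5)

Extreme points and Z = 7a + 10b:
  (0, 0) → Z = 0
  (60/11, 0) → Z = 420/11
  (0, 13) → Z = 130
  (69/7, 113/14) → Z = 1048/7

The maximum is at (69/7, 113/14). Substituting into each constraint, equality holds for (2) and (5); the remaining constraints have slack.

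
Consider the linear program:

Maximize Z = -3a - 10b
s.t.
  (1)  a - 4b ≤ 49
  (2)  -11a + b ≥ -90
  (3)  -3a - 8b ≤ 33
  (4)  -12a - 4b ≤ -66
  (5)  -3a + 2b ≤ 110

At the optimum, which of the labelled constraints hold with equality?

(2) and (4)

Corner points and Z = -3a - 10b:
  (213/28, -177/28) → Z = 1131/28
  (290/19, 1480/19) → Z = -15670/19
  (-77/9, 253/6) → Z = -396

The maximum is at (213/28, -177/28). Substituting into each constraint, equality holds for (2) and (4); the remaining constraints have slack.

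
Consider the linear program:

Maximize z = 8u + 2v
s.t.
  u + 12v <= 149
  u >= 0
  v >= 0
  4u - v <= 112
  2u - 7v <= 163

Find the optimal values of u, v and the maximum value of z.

Vertices and z = 8u + 2v:
  (0, 149/12) → z = 149/6
  (1493/49, 484/49) → z = 12912/49
  (0, 0) → z = 0
  (28, 0) → z = 224

The binding constraints are u + 12v = 149 and 4u - v = 112.
Solving simultaneously gives u = 1493/49, v = 484/49.

u = 1493/49, v = 484/49, maximum z = 12912/49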